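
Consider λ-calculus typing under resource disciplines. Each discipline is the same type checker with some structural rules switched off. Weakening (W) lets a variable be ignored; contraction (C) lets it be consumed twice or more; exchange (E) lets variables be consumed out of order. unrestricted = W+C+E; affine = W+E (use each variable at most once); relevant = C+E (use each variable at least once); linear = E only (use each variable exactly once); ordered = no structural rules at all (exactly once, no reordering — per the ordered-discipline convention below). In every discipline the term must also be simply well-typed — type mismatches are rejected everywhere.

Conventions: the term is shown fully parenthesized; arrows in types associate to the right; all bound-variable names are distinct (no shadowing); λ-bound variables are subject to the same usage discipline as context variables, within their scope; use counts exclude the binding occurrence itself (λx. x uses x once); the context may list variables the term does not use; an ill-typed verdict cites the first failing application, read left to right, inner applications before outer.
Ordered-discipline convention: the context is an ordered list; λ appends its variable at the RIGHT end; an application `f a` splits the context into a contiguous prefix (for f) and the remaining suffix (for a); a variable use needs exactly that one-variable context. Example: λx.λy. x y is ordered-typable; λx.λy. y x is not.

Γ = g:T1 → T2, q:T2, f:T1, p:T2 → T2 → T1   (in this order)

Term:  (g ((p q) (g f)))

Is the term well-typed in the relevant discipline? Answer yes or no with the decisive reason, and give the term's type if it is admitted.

yes — none of g, q, f, p goes unused; term : T2
usage: g: 2×; q: 1×; f: 1×; p: 1×
left-to-right use order: g, p, q, g, f
typing: well-typed — term : T2
summary: ordered ✗ | linear ✗ | affine ✗ | relevant ✓ | unrestricted ✓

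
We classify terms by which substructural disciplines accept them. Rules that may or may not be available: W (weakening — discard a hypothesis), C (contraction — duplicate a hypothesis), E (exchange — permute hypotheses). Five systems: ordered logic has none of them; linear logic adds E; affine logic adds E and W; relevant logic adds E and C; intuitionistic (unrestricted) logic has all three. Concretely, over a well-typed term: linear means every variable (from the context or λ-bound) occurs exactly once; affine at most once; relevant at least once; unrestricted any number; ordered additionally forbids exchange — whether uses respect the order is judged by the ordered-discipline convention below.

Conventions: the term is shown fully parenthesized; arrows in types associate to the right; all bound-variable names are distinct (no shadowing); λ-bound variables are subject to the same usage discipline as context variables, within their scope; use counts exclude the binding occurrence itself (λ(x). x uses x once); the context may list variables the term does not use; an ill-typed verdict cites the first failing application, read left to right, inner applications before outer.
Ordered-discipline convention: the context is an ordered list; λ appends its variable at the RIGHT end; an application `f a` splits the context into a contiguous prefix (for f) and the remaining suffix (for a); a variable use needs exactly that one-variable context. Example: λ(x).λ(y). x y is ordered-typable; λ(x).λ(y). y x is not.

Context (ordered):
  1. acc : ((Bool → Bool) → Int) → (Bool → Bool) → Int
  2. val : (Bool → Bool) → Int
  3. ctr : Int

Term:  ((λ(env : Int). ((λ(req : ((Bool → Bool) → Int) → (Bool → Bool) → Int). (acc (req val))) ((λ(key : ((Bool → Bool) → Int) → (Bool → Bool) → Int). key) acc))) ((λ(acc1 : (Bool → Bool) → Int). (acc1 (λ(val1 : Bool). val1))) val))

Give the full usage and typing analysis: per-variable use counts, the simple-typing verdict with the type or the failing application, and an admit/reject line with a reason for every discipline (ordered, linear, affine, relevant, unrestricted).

counts: acc ×2, val ×2, ctr ×0, env [bound] ×0, req [bound] ×1, key [bound] ×1, acc1 [bound] ×1, val1 [bound] ×1
left-to-right use order: acc, req, val, key, acc, acc1, val1, val
typing: well-typed — term : (Bool → Bool) → Int
ordered: ✗, uses contraction: acc ×2, val ×2; needs weakening: ctr, env unused
linear: ✗, uses contraction: acc ×2, val ×2; needs weakening: ctr, env unused
affine: ✗, uses contraction: acc ×2, val ×2
relevant: ✗, needs weakening: ctr, env unused
unrestricted: ✓, simply typable at (Bool → Bool) → Int; W, C, E all held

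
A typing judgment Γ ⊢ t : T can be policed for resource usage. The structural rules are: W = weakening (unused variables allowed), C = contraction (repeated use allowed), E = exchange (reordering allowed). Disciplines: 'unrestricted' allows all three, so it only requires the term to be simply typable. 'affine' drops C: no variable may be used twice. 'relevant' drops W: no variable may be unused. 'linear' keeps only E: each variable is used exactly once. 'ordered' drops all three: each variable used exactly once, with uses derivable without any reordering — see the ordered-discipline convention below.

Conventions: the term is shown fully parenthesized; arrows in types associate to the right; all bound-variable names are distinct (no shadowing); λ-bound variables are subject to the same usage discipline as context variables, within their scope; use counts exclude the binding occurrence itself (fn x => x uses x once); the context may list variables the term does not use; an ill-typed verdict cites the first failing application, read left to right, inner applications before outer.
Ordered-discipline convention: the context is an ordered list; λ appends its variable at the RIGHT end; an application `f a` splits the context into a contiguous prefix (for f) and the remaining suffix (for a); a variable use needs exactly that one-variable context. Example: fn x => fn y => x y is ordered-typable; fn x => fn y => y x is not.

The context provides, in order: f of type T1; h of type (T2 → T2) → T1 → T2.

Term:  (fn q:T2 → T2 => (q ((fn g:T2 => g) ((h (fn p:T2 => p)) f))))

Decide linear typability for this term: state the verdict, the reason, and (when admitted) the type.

yes — exactly-once usage across f, h, q, g, p; term : (T2 → T2) → T2
use counts: f ×1, h ×1, q [bound] ×1, g [bound] ×1, p [bound] ×1
use order (left to right): q, g, h, p, f
typing: ✓ — (T2 → T2) → T2
per-discipline verdicts: ordered ✗ · linear ✓ · affine ✓ · relevant ✓ · unrestricted ✓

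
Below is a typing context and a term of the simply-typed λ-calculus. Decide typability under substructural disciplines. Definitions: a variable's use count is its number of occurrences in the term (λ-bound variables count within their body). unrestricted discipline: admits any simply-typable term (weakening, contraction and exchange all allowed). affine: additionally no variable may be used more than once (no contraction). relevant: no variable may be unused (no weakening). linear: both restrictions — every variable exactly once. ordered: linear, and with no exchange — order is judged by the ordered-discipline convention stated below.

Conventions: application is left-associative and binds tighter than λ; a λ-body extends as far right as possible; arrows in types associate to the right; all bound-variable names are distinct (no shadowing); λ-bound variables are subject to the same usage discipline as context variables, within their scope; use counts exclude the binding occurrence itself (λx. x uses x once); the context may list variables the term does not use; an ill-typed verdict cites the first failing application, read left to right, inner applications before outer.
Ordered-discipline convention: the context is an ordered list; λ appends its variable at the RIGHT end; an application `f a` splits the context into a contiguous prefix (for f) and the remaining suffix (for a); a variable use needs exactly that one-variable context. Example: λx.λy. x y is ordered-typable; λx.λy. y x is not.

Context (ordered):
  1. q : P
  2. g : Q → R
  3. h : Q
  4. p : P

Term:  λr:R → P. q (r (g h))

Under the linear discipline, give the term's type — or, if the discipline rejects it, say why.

not well-typed under linear — fails simple typing
use counts: q: 1, g: 1, h: 1, p: 0, r [bound]: 1
use order (left to right): q, r, g, h
typing: ill-typed: non-function type P applied to an argument
summary: ordered ✗, linear ✗, affine ✗, relevant ✗, unrestricted ✗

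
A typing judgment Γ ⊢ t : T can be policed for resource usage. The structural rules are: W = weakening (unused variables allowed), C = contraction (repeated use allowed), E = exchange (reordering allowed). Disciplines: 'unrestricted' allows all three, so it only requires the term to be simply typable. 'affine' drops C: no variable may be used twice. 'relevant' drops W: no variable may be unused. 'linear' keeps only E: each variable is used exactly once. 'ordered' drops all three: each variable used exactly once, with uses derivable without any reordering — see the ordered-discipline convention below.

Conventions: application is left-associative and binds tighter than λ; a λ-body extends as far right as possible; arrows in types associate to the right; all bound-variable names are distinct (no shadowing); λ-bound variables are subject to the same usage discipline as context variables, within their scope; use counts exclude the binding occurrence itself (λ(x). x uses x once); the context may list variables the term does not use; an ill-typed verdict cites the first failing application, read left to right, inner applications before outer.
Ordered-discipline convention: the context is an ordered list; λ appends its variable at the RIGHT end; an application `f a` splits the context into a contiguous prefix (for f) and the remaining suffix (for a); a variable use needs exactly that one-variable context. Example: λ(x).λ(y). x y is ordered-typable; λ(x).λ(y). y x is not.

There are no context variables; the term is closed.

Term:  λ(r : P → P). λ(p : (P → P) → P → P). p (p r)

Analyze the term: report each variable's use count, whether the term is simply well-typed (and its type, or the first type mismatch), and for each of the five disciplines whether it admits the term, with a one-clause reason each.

counts: r (λ-bound)=1, p (λ-bound)=2
left-to-right use order: p, p, r
typing: well-typed at (P → P) → ((P → P) → P → P) → P → P
ordered ✗ (repeated use of p ×2)
linear ✗ (repeated use of p ×2)
affine ✗ (repeated use of p ×2)
relevant ✓ (none of r, p goes unused)
unrestricted ✓ (simply typable at (P → P) → ((P → P) → P → P) → P → P; W, C, E all held)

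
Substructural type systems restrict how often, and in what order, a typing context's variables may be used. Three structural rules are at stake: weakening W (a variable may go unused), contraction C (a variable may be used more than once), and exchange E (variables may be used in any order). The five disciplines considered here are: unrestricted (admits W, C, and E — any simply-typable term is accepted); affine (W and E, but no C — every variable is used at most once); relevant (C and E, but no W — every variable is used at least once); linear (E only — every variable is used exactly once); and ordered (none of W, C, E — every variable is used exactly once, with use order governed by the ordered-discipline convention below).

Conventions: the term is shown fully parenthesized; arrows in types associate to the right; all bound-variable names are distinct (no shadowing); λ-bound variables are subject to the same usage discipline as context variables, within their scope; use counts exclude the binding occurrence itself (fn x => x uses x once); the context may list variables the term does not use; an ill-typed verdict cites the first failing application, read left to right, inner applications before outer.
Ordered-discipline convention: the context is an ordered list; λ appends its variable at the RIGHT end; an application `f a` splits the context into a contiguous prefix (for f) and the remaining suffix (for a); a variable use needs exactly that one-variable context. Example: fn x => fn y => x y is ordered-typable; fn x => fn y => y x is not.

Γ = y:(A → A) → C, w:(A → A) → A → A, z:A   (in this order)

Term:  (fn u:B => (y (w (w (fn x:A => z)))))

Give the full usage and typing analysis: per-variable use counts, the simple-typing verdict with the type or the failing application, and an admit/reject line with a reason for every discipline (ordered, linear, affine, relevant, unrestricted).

counts: y ×1, w ×2, z ×1, u (bound) ×0, x (bound) ×0
left-to-right use order: y, w, w, z
typing: ✓ — B → C
ordered: ✗ — uses contraction: w ×2; u, x never used (weakening)
linear: ✗ — uses contraction: w ×2; u, x never used (weakening)
affine: ✗ — uses contraction: w ×2
relevant: ✗ — u, x never used (weakening)
unrestricted: ✓ — well-typed at B → C; no restrictions here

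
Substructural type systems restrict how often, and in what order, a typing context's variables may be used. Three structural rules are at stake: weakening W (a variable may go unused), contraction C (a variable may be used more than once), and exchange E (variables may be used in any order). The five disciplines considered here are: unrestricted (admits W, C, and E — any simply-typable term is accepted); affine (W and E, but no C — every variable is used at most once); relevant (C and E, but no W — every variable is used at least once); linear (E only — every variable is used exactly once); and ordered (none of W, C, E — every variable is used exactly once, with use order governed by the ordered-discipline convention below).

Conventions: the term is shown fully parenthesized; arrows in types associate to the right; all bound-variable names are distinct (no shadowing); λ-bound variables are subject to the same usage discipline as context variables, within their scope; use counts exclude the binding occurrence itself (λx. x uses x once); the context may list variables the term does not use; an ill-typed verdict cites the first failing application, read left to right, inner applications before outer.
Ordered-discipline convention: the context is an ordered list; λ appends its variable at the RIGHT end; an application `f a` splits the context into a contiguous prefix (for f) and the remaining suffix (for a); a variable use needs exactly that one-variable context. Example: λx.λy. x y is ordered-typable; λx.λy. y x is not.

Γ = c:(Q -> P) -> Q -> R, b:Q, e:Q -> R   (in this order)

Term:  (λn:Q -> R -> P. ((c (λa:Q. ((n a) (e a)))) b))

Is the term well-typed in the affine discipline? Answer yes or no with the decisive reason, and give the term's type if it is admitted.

no — repeated use of a ×2
use counts: c: 1, b: 1, e: 1, n (bound): 1, a (bound): 2
use order (left to right): c, n, a, e, a, b
typing: well-typed — term : (Q -> R -> P) -> R
all disciplines: ordered ✗ | linear ✗ | affine ✗ | relevant ✓ | unrestricted ✓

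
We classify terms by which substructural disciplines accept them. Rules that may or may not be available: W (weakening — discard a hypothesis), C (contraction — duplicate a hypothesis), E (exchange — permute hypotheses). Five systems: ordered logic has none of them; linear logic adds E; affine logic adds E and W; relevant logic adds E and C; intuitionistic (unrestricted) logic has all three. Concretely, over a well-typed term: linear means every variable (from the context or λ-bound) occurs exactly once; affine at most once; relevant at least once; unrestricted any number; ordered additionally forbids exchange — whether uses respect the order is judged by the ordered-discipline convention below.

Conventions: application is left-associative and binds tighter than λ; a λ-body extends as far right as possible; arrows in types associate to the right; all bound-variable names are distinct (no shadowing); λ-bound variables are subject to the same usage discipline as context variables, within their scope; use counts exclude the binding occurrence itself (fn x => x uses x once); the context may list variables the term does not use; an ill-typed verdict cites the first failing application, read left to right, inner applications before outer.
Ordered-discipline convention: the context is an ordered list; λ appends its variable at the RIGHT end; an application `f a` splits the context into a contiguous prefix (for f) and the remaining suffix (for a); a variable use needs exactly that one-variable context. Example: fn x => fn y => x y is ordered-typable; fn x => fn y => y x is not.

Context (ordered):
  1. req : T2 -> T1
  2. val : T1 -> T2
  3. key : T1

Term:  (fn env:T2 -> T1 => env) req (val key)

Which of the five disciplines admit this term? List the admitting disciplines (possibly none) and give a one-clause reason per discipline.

admitting disciplines: ordered, linear, affine, relevant, unrestricted
use counts: req=1, val=1, key=1, env (λ-bound)=1
uses in reading order: env, req, val, key
typing: the term checks, with type T1
ordered ✓ (req, val, key, env: once each, no exchange needed)
linear ✓ (req, val, key, env: one use apiece)
affine ✓ (req, val, key, env: no repeats, contraction unneeded)
relevant ✓ (none of req, val, key, env goes unused)
unrestricted ✓ (type-checks (T1) and nothing is barred)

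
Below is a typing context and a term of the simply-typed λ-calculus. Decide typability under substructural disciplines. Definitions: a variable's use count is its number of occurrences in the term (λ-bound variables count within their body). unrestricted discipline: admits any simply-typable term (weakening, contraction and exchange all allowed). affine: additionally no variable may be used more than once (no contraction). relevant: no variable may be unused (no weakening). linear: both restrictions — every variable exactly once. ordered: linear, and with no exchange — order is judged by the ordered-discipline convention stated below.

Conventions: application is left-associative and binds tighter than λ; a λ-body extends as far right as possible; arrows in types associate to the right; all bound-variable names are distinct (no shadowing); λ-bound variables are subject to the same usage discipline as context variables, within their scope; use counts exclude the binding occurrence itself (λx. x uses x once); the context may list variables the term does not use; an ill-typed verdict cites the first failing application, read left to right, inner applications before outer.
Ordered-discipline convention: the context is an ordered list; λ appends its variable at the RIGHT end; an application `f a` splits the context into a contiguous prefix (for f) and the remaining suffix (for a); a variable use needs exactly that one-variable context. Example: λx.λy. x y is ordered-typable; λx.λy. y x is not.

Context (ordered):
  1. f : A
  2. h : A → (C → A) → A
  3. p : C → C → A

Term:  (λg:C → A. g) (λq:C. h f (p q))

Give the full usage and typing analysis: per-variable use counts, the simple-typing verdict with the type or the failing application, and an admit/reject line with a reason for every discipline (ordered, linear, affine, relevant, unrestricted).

variable uses: f: 1, h: 1, p: 1, g (bound): 1, q (bound): 1
use order (left to right): g, h, f, p, q
typing: well-typed at C → A
ordered ✗ (needs exchange: uses follow g, h, f, p, q)
linear ✓ (each of f, h, p, g, q used exactly once)
affine ✓ (none of f, h, p, g, q used more than once)
relevant ✓ (none of f, h, p, g, q goes unused)
unrestricted ✓ (typability at C → A is all that's needed)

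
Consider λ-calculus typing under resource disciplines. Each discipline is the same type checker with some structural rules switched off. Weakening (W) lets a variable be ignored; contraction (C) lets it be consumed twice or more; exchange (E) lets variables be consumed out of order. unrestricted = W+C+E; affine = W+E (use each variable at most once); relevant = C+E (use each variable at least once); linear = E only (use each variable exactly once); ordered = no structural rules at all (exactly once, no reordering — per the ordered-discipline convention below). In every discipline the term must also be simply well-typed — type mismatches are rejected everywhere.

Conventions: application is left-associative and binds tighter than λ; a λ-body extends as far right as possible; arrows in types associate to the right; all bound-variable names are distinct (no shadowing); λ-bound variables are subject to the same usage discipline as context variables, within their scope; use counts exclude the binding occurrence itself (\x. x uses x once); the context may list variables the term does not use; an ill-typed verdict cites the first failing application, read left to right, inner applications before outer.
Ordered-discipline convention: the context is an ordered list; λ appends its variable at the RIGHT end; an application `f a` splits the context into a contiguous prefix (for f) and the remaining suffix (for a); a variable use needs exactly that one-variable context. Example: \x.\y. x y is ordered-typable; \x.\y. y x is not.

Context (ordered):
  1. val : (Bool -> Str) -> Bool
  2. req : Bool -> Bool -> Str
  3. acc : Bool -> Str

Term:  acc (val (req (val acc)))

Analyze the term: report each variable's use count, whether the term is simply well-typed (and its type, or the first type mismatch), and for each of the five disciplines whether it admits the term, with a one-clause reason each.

counts: val=2, req=1, acc=2
left-to-right use order: acc, val, req, val, acc
typing: the term checks, with type Str
ordered: ✗, val ×2, acc ×2 used more than once (contraction)
linear: ✗, val ×2, acc ×2 used more than once (contraction)
affine: ✗, val ×2, acc ×2 used more than once (contraction)
relevant: ✓, every one of val, req, acc appears
unrestricted: ✓, type-checks (Str) and nothing is barred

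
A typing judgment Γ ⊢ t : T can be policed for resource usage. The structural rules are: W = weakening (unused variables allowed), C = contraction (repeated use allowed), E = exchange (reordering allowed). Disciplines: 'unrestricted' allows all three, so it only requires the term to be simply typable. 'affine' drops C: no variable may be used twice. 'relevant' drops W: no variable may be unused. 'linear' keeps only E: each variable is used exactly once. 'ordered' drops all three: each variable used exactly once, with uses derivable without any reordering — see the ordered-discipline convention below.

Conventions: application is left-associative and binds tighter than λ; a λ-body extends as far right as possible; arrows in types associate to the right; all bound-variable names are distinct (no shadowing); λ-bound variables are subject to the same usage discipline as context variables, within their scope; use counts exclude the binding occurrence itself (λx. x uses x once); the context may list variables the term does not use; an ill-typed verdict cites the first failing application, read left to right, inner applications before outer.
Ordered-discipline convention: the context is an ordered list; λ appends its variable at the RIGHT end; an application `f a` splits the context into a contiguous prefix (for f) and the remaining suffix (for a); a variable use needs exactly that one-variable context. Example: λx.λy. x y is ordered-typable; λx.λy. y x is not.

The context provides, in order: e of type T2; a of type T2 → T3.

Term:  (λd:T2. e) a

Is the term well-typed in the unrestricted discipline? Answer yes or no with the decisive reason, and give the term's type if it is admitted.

no — fails simple typing
counts: e: 1×, a: 1×, d [bound]: 0×
left-to-right use order: e, a
typing: ill-typed: a function awaiting T2 gets T2 → T3
summary: ordered ✗; linear ✗; affine ✗; relevant ✗; unrestricted ✗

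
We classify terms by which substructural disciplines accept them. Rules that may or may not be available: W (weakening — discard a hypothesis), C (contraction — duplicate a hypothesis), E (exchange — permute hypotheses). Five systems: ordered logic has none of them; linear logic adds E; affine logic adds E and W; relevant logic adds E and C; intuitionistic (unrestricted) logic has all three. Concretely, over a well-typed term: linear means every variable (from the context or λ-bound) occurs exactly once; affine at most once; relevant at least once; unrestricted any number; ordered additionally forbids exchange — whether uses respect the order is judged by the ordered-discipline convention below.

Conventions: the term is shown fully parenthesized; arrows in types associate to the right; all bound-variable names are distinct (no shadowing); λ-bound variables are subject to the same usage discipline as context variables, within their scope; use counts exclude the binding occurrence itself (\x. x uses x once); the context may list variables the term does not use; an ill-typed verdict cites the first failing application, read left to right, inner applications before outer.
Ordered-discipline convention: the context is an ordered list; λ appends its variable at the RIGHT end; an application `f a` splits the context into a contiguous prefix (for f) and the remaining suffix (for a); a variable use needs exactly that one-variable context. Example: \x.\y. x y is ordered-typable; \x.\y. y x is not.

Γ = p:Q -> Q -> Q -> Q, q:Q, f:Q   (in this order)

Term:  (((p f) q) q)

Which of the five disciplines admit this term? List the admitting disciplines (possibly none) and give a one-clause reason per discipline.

accepted by: relevant, unrestricted
use counts: p ×1; q ×2; f ×1
order of uses: p, f, q, q
typing: well-typed — term : Q
ordered ✗ (repeated use of q ×2)
linear ✗ (repeated use of q ×2)
affine ✗ (repeated use of q ×2)
relevant ✓ (p, q, f: all used, weakening unneeded)
unrestricted ✓ (typability at Q is all that's needed)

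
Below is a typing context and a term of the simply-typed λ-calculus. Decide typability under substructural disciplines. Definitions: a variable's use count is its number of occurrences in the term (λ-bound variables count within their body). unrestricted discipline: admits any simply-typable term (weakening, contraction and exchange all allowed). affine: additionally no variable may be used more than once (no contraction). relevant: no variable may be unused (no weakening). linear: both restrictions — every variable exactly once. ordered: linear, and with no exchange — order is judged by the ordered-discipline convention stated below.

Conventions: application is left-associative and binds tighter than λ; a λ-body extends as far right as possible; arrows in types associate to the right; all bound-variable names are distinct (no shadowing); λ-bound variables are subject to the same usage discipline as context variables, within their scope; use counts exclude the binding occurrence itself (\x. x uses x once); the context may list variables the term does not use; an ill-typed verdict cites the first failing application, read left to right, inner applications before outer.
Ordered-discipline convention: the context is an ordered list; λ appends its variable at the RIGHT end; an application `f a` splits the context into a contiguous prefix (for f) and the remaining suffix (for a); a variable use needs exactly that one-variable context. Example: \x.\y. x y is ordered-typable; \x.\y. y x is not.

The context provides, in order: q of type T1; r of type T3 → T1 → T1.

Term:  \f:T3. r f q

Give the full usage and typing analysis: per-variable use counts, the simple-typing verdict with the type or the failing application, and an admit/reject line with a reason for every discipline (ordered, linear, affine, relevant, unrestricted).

counts: q: 1×; r: 1×; f (bound): 1×
left-to-right use order: r, f, q
typing: well-typed — term : T3 → T1
ordered ✗ (use order r, f, q needs exchange)
linear ✓ (each of q, r, f used exactly once)
affine ✓ (no duplicate uses among q, r, f)
relevant ✓ (q, r, f: all used, weakening unneeded)
unrestricted ✓ (type-checks (T3 → T1) and nothing is barred)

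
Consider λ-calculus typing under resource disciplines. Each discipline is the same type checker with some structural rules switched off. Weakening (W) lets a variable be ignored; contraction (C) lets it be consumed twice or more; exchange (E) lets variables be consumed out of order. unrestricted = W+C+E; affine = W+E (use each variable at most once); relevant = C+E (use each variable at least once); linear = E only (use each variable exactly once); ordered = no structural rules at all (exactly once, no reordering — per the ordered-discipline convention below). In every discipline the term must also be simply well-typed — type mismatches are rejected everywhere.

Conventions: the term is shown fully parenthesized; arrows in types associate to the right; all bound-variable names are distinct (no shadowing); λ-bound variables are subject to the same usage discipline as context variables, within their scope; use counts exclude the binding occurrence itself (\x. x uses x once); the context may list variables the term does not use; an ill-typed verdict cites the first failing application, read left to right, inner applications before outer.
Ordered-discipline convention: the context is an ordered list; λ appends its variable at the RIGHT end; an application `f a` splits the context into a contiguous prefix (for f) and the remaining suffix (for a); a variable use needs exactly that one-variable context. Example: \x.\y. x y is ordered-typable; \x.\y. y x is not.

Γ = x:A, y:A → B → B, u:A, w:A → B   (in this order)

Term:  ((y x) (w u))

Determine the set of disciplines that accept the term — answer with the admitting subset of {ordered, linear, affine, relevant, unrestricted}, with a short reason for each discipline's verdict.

accepted by: linear, affine, relevant, unrestricted
use counts: x ×1; y ×1; u ×1; w ×1
left-to-right use order: y, x, w, u
typing: well-typed at B
ordered: ✗ — no contiguous prefix/suffix split fits y, x, w, u
linear: ✓ — exactly-once usage across x, y, u, w
affine: ✓ — no duplicate uses among x, y, u, w
relevant: ✓ — at least one use each (x, y, u, w)
unrestricted: ✓ — type-checks (B) and nothing is barred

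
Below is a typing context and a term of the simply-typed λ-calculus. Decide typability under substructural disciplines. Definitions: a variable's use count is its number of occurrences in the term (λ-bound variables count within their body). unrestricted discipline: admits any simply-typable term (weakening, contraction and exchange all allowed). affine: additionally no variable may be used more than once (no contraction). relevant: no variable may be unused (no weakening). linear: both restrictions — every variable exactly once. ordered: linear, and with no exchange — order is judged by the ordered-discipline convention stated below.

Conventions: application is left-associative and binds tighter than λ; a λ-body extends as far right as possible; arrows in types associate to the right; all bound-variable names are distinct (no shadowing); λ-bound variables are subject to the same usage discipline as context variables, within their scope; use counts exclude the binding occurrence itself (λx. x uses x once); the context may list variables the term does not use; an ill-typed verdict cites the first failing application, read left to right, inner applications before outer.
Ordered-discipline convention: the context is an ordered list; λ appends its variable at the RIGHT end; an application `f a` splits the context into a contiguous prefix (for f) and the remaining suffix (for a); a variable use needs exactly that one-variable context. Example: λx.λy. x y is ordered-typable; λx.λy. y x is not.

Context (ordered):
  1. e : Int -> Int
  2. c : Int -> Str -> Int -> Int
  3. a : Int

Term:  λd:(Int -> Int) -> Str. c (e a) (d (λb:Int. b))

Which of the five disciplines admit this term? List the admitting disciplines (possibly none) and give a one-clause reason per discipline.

accepted by: linear, affine, relevant, unrestricted
counts: e: 1; c: 1; a: 1; d [bound]: 1; b [bound]: 1
use order (left to right): c, e, a, d, b
typing: the term checks, with type ((Int -> Int) -> Str) -> Int -> Int
ordered: ✗ — no ordered split (uses run c, e, a, d, b)
linear: ✓ — single use per variable (e, c, a, d, b)
affine: ✓ — none of e, c, a, d, b used more than once
relevant: ✓ — at least one use each (e, c, a, d, b)
unrestricted: ✓ — simply typable at ((Int -> Int) -> Str) -> Int -> Int; W, C, E all held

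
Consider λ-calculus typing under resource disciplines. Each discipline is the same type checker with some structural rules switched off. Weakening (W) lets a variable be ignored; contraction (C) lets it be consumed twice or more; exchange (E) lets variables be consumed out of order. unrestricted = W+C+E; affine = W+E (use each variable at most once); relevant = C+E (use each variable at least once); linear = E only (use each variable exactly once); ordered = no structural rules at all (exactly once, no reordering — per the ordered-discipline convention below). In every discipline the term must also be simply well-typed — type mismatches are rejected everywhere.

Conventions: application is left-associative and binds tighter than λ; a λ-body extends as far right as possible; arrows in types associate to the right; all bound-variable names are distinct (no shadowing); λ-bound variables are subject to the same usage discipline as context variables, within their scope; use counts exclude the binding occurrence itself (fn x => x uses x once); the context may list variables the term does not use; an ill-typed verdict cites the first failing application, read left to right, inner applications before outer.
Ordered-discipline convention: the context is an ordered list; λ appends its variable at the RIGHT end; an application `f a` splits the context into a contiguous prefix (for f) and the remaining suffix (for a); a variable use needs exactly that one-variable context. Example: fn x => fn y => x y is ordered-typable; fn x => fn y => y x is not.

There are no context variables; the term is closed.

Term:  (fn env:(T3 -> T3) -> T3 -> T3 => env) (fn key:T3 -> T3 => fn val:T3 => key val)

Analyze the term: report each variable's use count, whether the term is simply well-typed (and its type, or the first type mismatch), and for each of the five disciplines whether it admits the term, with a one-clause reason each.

counts: env (bound) ×1, key (bound) ×1, val (bound) ×1
order of uses: env, key, val
typing: well-typed — term : (T3 -> T3) -> T3 -> T3
ordered: ✓, one use each (env, key, val); ordered split holds
linear: ✓, single use per variable (env, key, val)
affine: ✓, none of env, key, val used more than once
relevant: ✓, env, key, val: all used, weakening unneeded
unrestricted: ✓, type-checks ((T3 -> T3) -> T3 -> T3) and nothing is barred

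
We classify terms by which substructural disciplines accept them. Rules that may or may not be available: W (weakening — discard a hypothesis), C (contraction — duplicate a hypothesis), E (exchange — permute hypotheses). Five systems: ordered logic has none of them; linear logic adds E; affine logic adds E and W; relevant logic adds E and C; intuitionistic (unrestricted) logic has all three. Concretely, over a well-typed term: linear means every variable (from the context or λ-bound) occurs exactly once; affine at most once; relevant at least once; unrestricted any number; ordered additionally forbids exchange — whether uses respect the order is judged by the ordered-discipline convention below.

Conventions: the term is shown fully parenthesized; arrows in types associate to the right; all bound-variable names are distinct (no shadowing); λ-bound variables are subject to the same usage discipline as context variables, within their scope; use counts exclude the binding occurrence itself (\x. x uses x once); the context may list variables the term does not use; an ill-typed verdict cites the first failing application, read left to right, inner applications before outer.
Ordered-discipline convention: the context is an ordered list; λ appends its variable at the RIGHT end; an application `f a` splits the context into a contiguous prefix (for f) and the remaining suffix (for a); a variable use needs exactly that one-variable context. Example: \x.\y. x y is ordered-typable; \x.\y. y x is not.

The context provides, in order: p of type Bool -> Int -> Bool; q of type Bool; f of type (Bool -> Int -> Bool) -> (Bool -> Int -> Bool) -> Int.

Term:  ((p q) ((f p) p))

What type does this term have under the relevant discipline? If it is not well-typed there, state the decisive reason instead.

term : Bool
usage: p=3, q=1, f=1
uses in reading order: p, q, f, p, p
typing: ✓ — Bool
summary: ordered ✗; linear ✗; affine ✗; relevant ✓; unrestricted ✓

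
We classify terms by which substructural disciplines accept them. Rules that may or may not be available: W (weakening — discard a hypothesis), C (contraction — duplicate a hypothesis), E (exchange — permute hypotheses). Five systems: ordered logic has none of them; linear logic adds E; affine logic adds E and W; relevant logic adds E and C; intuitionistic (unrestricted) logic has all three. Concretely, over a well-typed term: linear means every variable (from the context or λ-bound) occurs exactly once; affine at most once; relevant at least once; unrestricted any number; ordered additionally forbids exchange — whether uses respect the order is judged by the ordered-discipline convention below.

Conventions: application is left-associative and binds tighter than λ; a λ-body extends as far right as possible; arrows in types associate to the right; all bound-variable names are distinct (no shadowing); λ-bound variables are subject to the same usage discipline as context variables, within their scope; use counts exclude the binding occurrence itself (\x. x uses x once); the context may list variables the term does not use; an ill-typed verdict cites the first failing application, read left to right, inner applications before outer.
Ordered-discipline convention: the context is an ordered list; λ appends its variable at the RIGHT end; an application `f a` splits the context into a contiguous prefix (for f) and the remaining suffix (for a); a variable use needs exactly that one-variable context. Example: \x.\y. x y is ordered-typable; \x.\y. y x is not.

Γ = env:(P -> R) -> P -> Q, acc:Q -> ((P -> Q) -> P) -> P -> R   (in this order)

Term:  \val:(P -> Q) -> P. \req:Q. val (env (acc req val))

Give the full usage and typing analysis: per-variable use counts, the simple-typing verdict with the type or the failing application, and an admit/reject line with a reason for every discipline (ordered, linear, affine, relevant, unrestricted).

variable uses: env: 1, acc: 1, val (bound): 2, req (bound): 1
left-to-right use order: val, env, acc, req, val
typing: well-typed — term : ((P -> Q) -> P) -> Q -> P
ordered: ✗, uses contraction: val ×2
linear: ✗, uses contraction: val ×2
affine: ✗, uses contraction: val ×2
relevant: ✓, every one of env, acc, val, req appears
unrestricted: ✓, well-typed at ((P -> Q) -> P) -> Q -> P; no restrictions here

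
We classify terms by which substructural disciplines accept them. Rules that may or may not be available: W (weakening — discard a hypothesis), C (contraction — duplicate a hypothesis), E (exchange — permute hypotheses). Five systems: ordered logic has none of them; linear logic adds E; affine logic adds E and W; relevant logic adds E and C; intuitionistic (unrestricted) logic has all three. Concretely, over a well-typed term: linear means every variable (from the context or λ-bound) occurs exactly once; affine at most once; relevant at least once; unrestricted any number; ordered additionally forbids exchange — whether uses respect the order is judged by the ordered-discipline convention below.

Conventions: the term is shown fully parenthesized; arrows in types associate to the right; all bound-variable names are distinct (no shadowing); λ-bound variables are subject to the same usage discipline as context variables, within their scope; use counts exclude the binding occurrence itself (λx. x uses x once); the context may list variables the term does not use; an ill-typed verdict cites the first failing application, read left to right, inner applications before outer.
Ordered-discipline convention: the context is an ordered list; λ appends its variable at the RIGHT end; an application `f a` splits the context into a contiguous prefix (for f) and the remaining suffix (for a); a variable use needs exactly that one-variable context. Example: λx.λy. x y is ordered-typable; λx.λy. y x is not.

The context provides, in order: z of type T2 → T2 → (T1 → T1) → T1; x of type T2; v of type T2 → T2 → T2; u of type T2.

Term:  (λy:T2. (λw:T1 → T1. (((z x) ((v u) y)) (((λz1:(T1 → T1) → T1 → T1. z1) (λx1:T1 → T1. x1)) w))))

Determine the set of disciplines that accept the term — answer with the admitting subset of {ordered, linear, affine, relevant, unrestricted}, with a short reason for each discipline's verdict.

accepted by: ordered, linear, affine, relevant, unrestricted
use counts: z=1, x=1, v=1, u=1, y (bound)=1, w (bound)=1, z1 (bound)=1, x1 (bound)=1
uses in reading order: z, x, v, u, y, z1, x1, w
typing: well-typed at T2 → (T1 → T1) → T1
ordered: ✓, single-use (z, x, v, u, y, w, z1, x1), ordered derivation ok
linear: ✓, each of z, x, v, u, y, w, z1, x1 used exactly once
affine: ✓, no duplicate uses among z, x, v, u, y, w, z1, x1
relevant: ✓, every one of z, x, v, u, y, w, z1, x1 appears
unrestricted: ✓, well-typed at T2 → (T1 → T1) → T1; no restrictions here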